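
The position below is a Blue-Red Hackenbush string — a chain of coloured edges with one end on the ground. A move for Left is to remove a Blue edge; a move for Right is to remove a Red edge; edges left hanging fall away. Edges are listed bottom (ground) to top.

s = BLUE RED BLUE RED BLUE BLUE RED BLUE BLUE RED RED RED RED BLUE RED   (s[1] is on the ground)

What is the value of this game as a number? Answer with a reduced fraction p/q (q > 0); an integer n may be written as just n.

val_1 [B]  L=[0]  R=[none]  => 1
val_2 [BR]  L=[0]  R=[1]  => 1/2
val_3 [BRB]  L=[0, 1/2]  R=[1]  => 3/4
val_4 [BRBR]  L=[0, 1/2]  R=[3/4, 1]  => 5/8
val_5 [BRBRB]  L=[0, 1/2, 5/8]  R=[3/4, 1]  => 11/16
val_6 [BRBRBB]  L=[0, 1/2, 5/8, 11/16]  R=[3/4, 1]  => 23/32
val_7 [BRBRBBR]  L=[0, 1/2, 5/8, 11/16]  R=[23/32, 3/4, 1]  => 45/64
val_8 [BRBRBBRB]  L=[0, 1/2, 5/8, 11/16, 45/64]  R=[23/32, 3/4, 1]  => 91/128
val_9 [BRBRBBRBB]  L=[0, 1/2, 5/8, 11/16, 45/64, 91/128]  R=[23/32, 3/4, 1]  => 183/256
val_10 [BRBRBBRBBR]  L=[0, 1/2, 5/8, 11/16, 45/64, 91/128]  R=[183/256, 23/32, 3/4, 1]  => 365/512
val_11 [BRBRBBRBBRR]  L=[0, 1/2, 5/8, 11/16, 45/64, 91/128]  R=[365/512, 183/256, 23/32, 3/4, 1]  => 729/1024
val_12 [BRBRBBRBBRRR]  L=[0, 1/2, 5/8, 11/16, 45/64, 91/128]  R=[729/1024, 365/512, 183/256, 23/32, 3/4, 1]  => 1457/2048
val_13 [BRBRBBRBBRRRR]  L=[0, 1/2, 5/8, 11/16, 45/64, 91/128]  R=[1457/2048, 729/1024, 365/512, 183/256, 23/32, 3/4, 1]  => 2913/4096
val_14 [BRBRBBRBBRRRRB]  L=[0, 1/2, 5/8, 11/16, 45/64, 91/128, 2913/4096]  R=[1457/2048, 729/1024, 365/512, 183/256, 23/32, 3/4, 1]  => 5827/8192
val_15 [BRBRBBRBBRRRRBR]  L=[0, 1/2, 5/8, 11/16, 45/64, 91/128, 2913/4096]  R=[5827/8192, 1457/2048, 729/1024, 365/512, 183/256, 23/32, 3/4, 1]  => 11653/16384

11653/16384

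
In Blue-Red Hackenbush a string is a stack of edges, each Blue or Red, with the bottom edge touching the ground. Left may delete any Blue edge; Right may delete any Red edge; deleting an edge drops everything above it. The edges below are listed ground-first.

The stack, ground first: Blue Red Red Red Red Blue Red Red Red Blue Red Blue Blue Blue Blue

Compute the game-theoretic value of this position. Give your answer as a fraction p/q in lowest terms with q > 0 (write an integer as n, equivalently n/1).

Recurse on prefixes of the 15-edge string Blue Red Red Red Red Blue Red Red Red Blue Red Blue Blue Blue Blue:
B: Left { 0 }, Right { ∅ } — simplest 1
BR: Left { 0 }, Right { 1 } — simplest 1/2
BRR: Left { 0 }, Right { 1/2,1 } — simplest 1/4
BRRR: Left { 0 }, Right { 1/4,1/2,1 } — simplest 1/8
BRRRR: Left { 0 }, Right { 1/8,1/4,1/2,1 } — simplest 1/16
BRRRRB: Left { 0,1/16 }, Right { 1/8,1/4,1/2,1 } — simplest 3/32
BRRRRBR: Left { 0,1/16 }, Right { 3/32,1/8,1/4,1/2,1 } — simplest 5/64
BRRRRBRR: Left { 0,1/16 }, Right { 5/64,3/32,1/8,1/4,1/2,1 } — simplest 9/128
BRRRRBRRR: Left { 0,1/16 }, Right { 9/128,5/64,3/32,1/8,1/4,1/2,1 } — simplest 17/256
BRRRRBRRRB: Left { 0,1/16,17/256 }, Right { 9/128,5/64,3/32,1/8,1/4,1/2,1 } — simplest 35/512
BRRRRBRRRBR: Left { 0,1/16,17/256 }, Right { 35/512,9/128,5/64,3/32,1/8,1/4,1/2,1 } — simplest 69/1024
BRRRRBRRRBRB: Left { 0,1/16,17/256,69/1024 }, Right { 35/512,9/128,5/64,3/32,1/8,1/4,1/2,1 } — simplest 139/2048
BRRRRBRRRBRBB: Left { 0,1/16,17/256,69/1024,139/2048 }, Right { 35/512,9/128,5/64,3/32,1/8,1/4,1/2,1 } — simplest 279/4096
BRRRRBRRRBRBBB: Left { 0,1/16,17/256,69/1024,139/2048,279/4096 }, Right { 35/512,9/128,5/64,3/32,1/8,1/4,1/2,1 } — simplest 559/8192
BRRRRBRRRBRBBBB: Left { 0,1/16,17/256,69/1024,139/2048,279/4096,559/8192 }, Right { 35/512,9/128,5/64,3/32,1/8,1/4,1/2,1 } — simplest 1119/16384

1119/16384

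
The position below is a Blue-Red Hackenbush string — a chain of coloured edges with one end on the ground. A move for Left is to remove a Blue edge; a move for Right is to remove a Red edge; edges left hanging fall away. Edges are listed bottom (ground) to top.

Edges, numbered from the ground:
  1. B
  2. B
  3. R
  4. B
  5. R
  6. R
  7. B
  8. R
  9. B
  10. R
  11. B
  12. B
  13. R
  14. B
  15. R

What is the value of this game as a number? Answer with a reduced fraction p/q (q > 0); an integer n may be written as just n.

step 1: add B to get B; options L={ 0 } R={  } — 1
step 2: add B to get BB; options L={ 0, 1 } R={  } — 2
step 3: add R to get BBR; options L={ 0, 1 } R={ 2 } — 3/2
step 4: add B to get BBRB; options L={ 0, 1, 3/2 } R={ 2 } — 7/4
step 5: add R to get BBRBR; options L={ 0, 1, 3/2 } R={ 7/4, 2 } — 13/8
step 6: add R to get BBRBRR; options L={ 0, 1, 3/2 } R={ 13/8, 7/4, 2 } — 25/16
step 7: add B to get BBRBRRB; options L={ 0, 1, 3/2, 25/16 } R={ 13/8, 7/4, 2 } — 51/32
step 8: add R to get BBRBRRBR; options L={ 0, 1, 3/2, 25/16 } R={ 51/32, 13/8, 7/4, 2 } — 101/64
step 9: add B to get BBRBRRBRB; options L={ 0, 1, 3/2, 25/16, 101/64 } R={ 51/32, 13/8, 7/4, 2 } — 203/128
step 10: add R to get BBRBRRBRBR; options L={ 0, 1, 3/2, 25/16, 101/64 } R={ 203/128, 51/32, 13/8, 7/4, 2 } — 405/256
step 11: add B to get BBRBRRBRBRB; options L={ 0, 1, 3/2, 25/16, 101/64, 405/256 } R={ 203/128, 51/32, 13/8, 7/4, 2 } — 811/512
step 12: add B to get BBRBRRBRBRBB; options L={ 0, 1, 3/2, 25/16, 101/64, 405/256, 811/512 } R={ 203/128, 51/32, 13/8, 7/4, 2 } — 1623/1024
step 13: add R to get BBRBRRBRBRBBR; options L={ 0, 1, 3/2, 25/16, 101/64, 405/256, 811/512 } R={ 1623/1024, 203/128, 51/32, 13/8, 7/4, 2 } — 3245/2048
step 14: add B to get BBRBRRBRBRBBRB; options L={ 0, 1, 3/2, 25/16, 101/64, 405/256, 811/512, 3245/2048 } R={ 1623/1024, 203/128, 51/32, 13/8, 7/4, 2 } — 6491/4096
step 15: add R to get BBRBRRBRBRBBRBR; options L={ 0, 1, 3/2, 25/16, 101/64, 405/256, 811/512, 3245/2048 } R={ 6491/4096, 1623/1024, 203/128, 51/32, 13/8, 7/4, 2 } — 12981/8192

12981/8192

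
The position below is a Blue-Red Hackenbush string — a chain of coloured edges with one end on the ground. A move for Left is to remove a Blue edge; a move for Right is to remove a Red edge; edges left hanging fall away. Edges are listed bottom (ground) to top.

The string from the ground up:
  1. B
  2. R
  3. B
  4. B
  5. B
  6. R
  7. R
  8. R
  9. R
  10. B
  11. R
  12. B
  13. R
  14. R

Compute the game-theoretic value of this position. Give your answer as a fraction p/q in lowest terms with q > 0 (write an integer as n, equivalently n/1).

7209/8192

B: Left { 0 }, Right {  } — simplest 1
BR: Left { 0 }, Right { 1 } — simplest 1/2
BRB: Left { 0 1/2 }, Right { 1 } — simplest 3/4
BRBB: Left { 0 1/2 3/4 }, Right { 1 } — simplest 7/8
BRBBB: Left { 0 1/2 3/4 7/8 }, Right { 1 } — simplest 15/16
BRBBBR: Left { 0 1/2 3/4 7/8 }, Right { 15/16 1 } — simplest 29/32
BRBBBRR: Left { 0 1/2 3/4 7/8 }, Right { 29/32 15/16 1 } — simplest 57/64
BRBBBRRR: Left { 0 1/2 3/4 7/8 }, Right { 57/64 29/32 15/16 1 } — simplest 113/128
BRBBBRRRR: Left { 0 1/2 3/4 7/8 }, Right { 113/128 57/64 29/32 15/16 1 } — simplest 225/256
BRBBBRRRRB: Left { 0 1/2 3/4 7/8 225/256 }, Right { 113/128 57/64 29/32 15/16 1 } — simplest 451/512
BRBBBRRRRBR: Left { 0 1/2 3/4 7/8 225/256 }, Right { 451/512 113/128 57/64 29/32 15/16 1 } — simplest 901/1024
BRBBBRRRRBRB: Left { 0 1/2 3/4 7/8 225/256 901/1024 }, Right { 451/512 113/128 57/64 29/32 15/16 1 } — simplest 1803/2048
BRBBBRRRRBRBR: Left { 0 1/2 3/4 7/8 225/256 901/1024 }, Right { 1803/2048 451/512 113/128 57/64 29/32 15/16 1 } — simplest 3605/4096
BRBBBRRRRBRBRR: Left { 0 1/2 3/4 7/8 225/256 901/1024 }, Right { 3605/4096 1803/2048 451/512 113/128 57/64 29/32 15/16 1 } — simplest 7209/8192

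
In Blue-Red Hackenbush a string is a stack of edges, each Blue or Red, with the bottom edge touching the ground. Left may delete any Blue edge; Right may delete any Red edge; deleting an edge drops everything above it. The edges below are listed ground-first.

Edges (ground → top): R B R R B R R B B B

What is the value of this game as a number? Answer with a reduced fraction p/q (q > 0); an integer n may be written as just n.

-433/512

step 1: add R to get R; options L={ · } R={ 0 } → -1
step 2: add B to get RB; options L={ -1 } R={ 0 } → -1/2
step 3: add R to get RBR; options L={ -1 } R={ -1/2, 0 } → -3/4
step 4: add R to get RBRR; options L={ -1 } R={ -3/4, -1/2, 0 } → -7/8
step 5: add B to get RBRRB; options L={ -1, -7/8 } R={ -3/4, -1/2, 0 } → -13/16
step 6: add R to get RBRRBR; options L={ -1, -7/8 } R={ -13/16, -3/4, -1/2, 0 } → -27/32
step 7: add R to get RBRRBRR; options L={ -1, -7/8 } R={ -27/32, -13/16, -3/4, -1/2, 0 } → -55/64
step 8: add B to get RBRRBRRB; options L={ -1, -7/8, -55/64 } R={ -27/32, -13/16, -3/4, -1/2, 0 } → -109/128
step 9: add B to get RBRRBRRBB; options L={ -1, -7/8, -55/64, -109/128 } R={ -27/32, -13/16, -3/4, -1/2, 0 } → -217/256
step 10: add B to get RBRRBRRBBB; options L={ -1, -7/8, -55/64, -109/128, -217/256 } R={ -27/32, -13/16, -3/4, -1/2, 0 } → -433/512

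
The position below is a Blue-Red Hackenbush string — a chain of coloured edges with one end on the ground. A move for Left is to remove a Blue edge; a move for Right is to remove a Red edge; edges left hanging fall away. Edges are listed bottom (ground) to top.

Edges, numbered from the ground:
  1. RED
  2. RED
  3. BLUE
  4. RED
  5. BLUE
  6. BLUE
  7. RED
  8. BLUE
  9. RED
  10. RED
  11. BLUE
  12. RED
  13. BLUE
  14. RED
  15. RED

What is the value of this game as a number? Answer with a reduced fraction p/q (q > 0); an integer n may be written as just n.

Recurse on prefixes of the 15-edge string RED RED BLUE RED BLUE BLUE RED BLUE RED RED BLUE RED BLUE RED RED:
step 1: add RED to get R; options L={ · } R={ 0 } -> -1
step 2: add RED to get RR; options L={ · } R={ -1, 0 } -> -2
step 3: add BLUE to get RRB; options L={ -2 } R={ -1, 0 } -> -3/2
step 4: add RED to get RRBR; options L={ -2 } R={ -3/2, -1, 0 } -> -7/4
step 5: add BLUE to get RRBRB; options L={ -2, -7/4 } R={ -3/2, -1, 0 } -> -13/8
step 6: add BLUE to get RRBRBB; options L={ -2, -7/4, -13/8 } R={ -3/2, -1, 0 } -> -25/16
step 7: add RED to get RRBRBBR; options L={ -2, -7/4, -13/8 } R={ -25/16, -3/2, -1, 0 } -> -51/32
step 8: add BLUE to get RRBRBBRB; options L={ -2, -7/4, -13/8, -51/32 } R={ -25/16, -3/2, -1, 0 } -> -101/64
step 9: add RED to get RRBRBBRBR; options L={ -2, -7/4, -13/8, -51/32 } R={ -101/64, -25/16, -3/2, -1, 0 } -> -203/128
step 10: add RED to get RRBRBBRBRR; options L={ -2, -7/4, -13/8, -51/32 } R={ -203/128, -101/64, -25/16, -3/2, -1, 0 } -> -407/256
step 11: add BLUE to get RRBRBBRBRRB; options L={ -2, -7/4, -13/8, -51/32, -407/256 } R={ -203/128, -101/64, -25/16, -3/2, -1, 0 } -> -813/512
step 12: add RED to get RRBRBBRBRRBR; options L={ -2, -7/4, -13/8, -51/32, -407/256 } R={ -813/512, -203/128, -101/64, -25/16, -3/2, -1, 0 } -> -1627/1024
step 13: add BLUE to get RRBRBBRBRRBRB; options L={ -2, -7/4, -13/8, -51/32, -407/256, -1627/1024 } R={ -813/512, -203/128, -101/64, -25/16, -3/2, -1, 0 } -> -3253/2048
step 14: add RED to get RRBRBBRBRRBRBR; options L={ -2, -7/4, -13/8, -51/32, -407/256, -1627/1024 } R={ -3253/2048, -813/512, -203/128, -101/64, -25/16, -3/2, -1, 0 } -> -6507/4096
step 15: add RED to get RRBRBBRBRRBRBRR; options L={ -2, -7/4, -13/8, -51/32, -407/256, -1627/1024 } R={ -6507/4096, -3253/2048, -813/512, -203/128, -101/64, -25/16, -3/2, -1, 0 } -> -13015/8192

-13015/8192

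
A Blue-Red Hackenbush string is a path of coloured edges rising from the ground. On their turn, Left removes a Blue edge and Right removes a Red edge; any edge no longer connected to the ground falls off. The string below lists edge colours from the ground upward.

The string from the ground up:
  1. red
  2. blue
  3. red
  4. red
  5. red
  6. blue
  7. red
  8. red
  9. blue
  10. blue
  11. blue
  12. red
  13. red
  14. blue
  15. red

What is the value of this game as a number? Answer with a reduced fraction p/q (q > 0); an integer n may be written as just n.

-15131/16384

g_1 [r]  L=[(no moves)]  R=[0]  — -1
g_2 [rb]  L=[-1]  R=[0]  — -1/2
g_3 [rbr]  L=[-1]  R=[-1/2, 0]  — -3/4
g_4 [rbrr]  L=[-1]  R=[-3/4, -1/2, 0]  — -7/8
g_5 [rbrrr]  L=[-1]  R=[-7/8, -3/4, -1/2, 0]  — -15/16
g_6 [rbrrrb]  L=[-1, -15/16]  R=[-7/8, -3/4, -1/2, 0]  — -29/32
g_7 [rbrrrbr]  L=[-1, -15/16]  R=[-29/32, -7/8, -3/4, -1/2, 0]  — -59/64
g_8 [rbrrrbrr]  L=[-1, -15/16]  R=[-59/64, -29/32, -7/8, -3/4, -1/2, 0]  — -119/128
g_9 [rbrrrbrrb]  L=[-1, -15/16, -119/128]  R=[-59/64, -29/32, -7/8, -3/4, -1/2, 0]  — -237/256
g_10 [rbrrrbrrbb]  L=[-1, -15/16, -119/128, -237/256]  R=[-59/64, -29/32, -7/8, -3/4, -1/2, 0]  — -473/512
g_11 [rbrrrbrrbbb]  L=[-1, -15/16, -119/128, -237/256, -473/512]  R=[-59/64, -29/32, -7/8, -3/4, -1/2, 0]  — -945/1024
g_12 [rbrrrbrrbbbr]  L=[-1, -15/16, -119/128, -237/256, -473/512]  R=[-945/1024, -59/64, -29/32, -7/8, -3/4, -1/2, 0]  — -1891/2048
g_13 [rbrrrbrrbbbrr]  L=[-1, -15/16, -119/128, -237/256, -473/512]  R=[-1891/2048, -945/1024, -59/64, -29/32, -7/8, -3/4, -1/2, 0]  — -3783/4096
g_14 [rbrrrbrrbbbrrb]  L=[-1, -15/16, -119/128, -237/256, -473/512, -3783/4096]  R=[-1891/2048, -945/1024, -59/64, -29/32, -7/8, -3/4, -1/2, 0]  — -7565/8192
g_15 [rbrrrbrrbbbrrbr]  L=[-1, -15/16, -119/128, -237/256, -473/512, -3783/4096]  R=[-7565/8192, -1891/2048, -945/1024, -59/64, -29/32, -7/8, -3/4, -1/2, 0]  — -15131/16384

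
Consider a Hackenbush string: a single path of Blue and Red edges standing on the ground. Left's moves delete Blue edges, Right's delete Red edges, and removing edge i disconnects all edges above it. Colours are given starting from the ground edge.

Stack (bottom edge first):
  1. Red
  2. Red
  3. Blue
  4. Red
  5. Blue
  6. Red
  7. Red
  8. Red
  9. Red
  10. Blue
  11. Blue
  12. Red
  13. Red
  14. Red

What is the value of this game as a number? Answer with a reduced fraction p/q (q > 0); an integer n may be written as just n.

-7119/4096

g_1 [R]  L=[(no moves)]  R=[0]  → -1
g_2 [RR]  L=[(no moves)]  R=[-1, 0]  → -2
g_3 [RRB]  L=[-2]  R=[-1, 0]  → -3/2
g_4 [RRBR]  L=[-2]  R=[-3/2, -1, 0]  → -7/4
g_5 [RRBRB]  L=[-2, -7/4]  R=[-3/2, -1, 0]  → -13/8
g_6 [RRBRBR]  L=[-2, -7/4]  R=[-13/8, -3/2, -1, 0]  → -27/16
g_7 [RRBRBRR]  L=[-2, -7/4]  R=[-27/16, -13/8, -3/2, -1, 0]  → -55/32
g_8 [RRBRBRRR]  L=[-2, -7/4]  R=[-55/32, -27/16, -13/8, -3/2, -1, 0]  → -111/64
g_9 [RRBRBRRRR]  L=[-2, -7/4]  R=[-111/64, -55/32, -27/16, -13/8, -3/2, -1, 0]  → -223/128
g_10 [RRBRBRRRRB]  L=[-2, -7/4, -223/128]  R=[-111/64, -55/32, -27/16, -13/8, -3/2, -1, 0]  → -445/256
g_11 [RRBRBRRRRBB]  L=[-2, -7/4, -223/128, -445/256]  R=[-111/64, -55/32, -27/16, -13/8, -3/2, -1, 0]  → -889/512
g_12 [RRBRBRRRRBBR]  L=[-2, -7/4, -223/128, -445/256]  R=[-889/512, -111/64, -55/32, -27/16, -13/8, -3/2, -1, 0]  → -1779/1024
g_13 [RRBRBRRRRBBRR]  L=[-2, -7/4, -223/128, -445/256]  R=[-1779/1024, -889/512, -111/64, -55/32, -27/16, -13/8, -3/2, -1, 0]  → -3559/2048
g_14 [RRBRBRRRRBBRRR]  L=[-2, -7/4, -223/128, -445/256]  R=[-3559/2048, -1779/1024, -889/512, -111/64, -55/32, -27/16, -13/8, -3/2, -1, 0]  → -7119/4096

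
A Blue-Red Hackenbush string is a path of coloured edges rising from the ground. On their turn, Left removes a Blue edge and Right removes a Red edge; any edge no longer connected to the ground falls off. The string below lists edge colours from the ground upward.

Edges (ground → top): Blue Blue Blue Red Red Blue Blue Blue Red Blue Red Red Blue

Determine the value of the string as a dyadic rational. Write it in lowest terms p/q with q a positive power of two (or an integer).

step 1: add Blue to get B; options L={ 0 } R={  } — 1
step 2: add Blue to get BB; options L={ 0,1 } R={  } — 2
step 3: add Blue to get BBB; options L={ 0,1,2 } R={  } — 3
step 4: add Red to get BBBR; options L={ 0,1,2 } R={ 3 } — 5/2
step 5: add Red to get BBBRR; options L={ 0,1,2 } R={ 5/2,3 } — 9/4
step 6: add Blue to get BBBRRB; options L={ 0,1,2,9/4 } R={ 5/2,3 } — 19/8
step 7: add Blue to get BBBRRBB; options L={ 0,1,2,9/4,19/8 } R={ 5/2,3 } — 39/16
step 8: add Blue to get BBBRRBBB; options L={ 0,1,2,9/4,19/8,39/16 } R={ 5/2,3 } — 79/32
step 9: add Red to get BBBRRBBBR; options L={ 0,1,2,9/4,19/8,39/16 } R={ 79/32,5/2,3 } — 157/64
step 10: add Blue to get BBBRRBBBRB; options L={ 0,1,2,9/4,19/8,39/16,157/64 } R={ 79/32,5/2,3 } — 315/128
step 11: add Red to get BBBRRBBBRBR; options L={ 0,1,2,9/4,19/8,39/16,157/64 } R={ 315/128,79/32,5/2,3 } — 629/256
step 12: add Red to get BBBRRBBBRBRR; options L={ 0,1,2,9/4,19/8,39/16,157/64 } R={ 629/256,315/128,79/32,5/2,3 } — 1257/512
step 13: add Blue to get BBBRRBBBRBRRB; options L={ 0,1,2,9/4,19/8,39/16,157/64,1257/512 } R={ 629/256,315/128,79/32,5/2,3 } — 2515/1024

2515/1024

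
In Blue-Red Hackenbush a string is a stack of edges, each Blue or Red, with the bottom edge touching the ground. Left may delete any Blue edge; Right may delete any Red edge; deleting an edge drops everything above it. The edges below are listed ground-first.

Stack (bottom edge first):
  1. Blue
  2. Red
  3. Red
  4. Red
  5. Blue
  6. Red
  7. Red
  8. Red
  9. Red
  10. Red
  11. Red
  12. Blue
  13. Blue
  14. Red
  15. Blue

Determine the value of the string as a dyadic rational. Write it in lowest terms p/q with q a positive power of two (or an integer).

B: Left { 0 }, Right { — } → simplest 1
BR: Left { 0 }, Right { 1 } → simplest 1/2
BRR: Left { 0 }, Right { 1/2,1 } → simplest 1/4
BRRR: Left { 0 }, Right { 1/4,1/2,1 } → simplest 1/8
BRRRB: Left { 0,1/8 }, Right { 1/4,1/2,1 } → simplest 3/16
BRRRBR: Left { 0,1/8 }, Right { 3/16,1/4,1/2,1 } → simplest 5/32
BRRRBRR: Left { 0,1/8 }, Right { 5/32,3/16,1/4,1/2,1 } → simplest 9/64
BRRRBRRR: Left { 0,1/8 }, Right { 9/64,5/32,3/16,1/4,1/2,1 } → simplest 17/128
BRRRBRRRR: Left { 0,1/8 }, Right { 17/128,9/64,5/32,3/16,1/4,1/2,1 } → simplest 33/256
BRRRBRRRRR: Left { 0,1/8 }, Right { 33/256,17/128,9/64,5/32,3/16,1/4,1/2,1 } → simplest 65/512
BRRRBRRRRRR: Left { 0,1/8 }, Right { 65/512,33/256,17/128,9/64,5/32,3/16,1/4,1/2,1 } → simplest 129/1024
BRRRBRRRRRRB: Left { 0,1/8,129/1024 }, Right { 65/512,33/256,17/128,9/64,5/32,3/16,1/4,1/2,1 } → simplest 259/2048
BRRRBRRRRRRBB: Left { 0,1/8,129/1024,259/2048 }, Right { 65/512,33/256,17/128,9/64,5/32,3/16,1/4,1/2,1 } → simplest 519/4096
BRRRBRRRRRRBBR: Left { 0,1/8,129/1024,259/2048 }, Right { 519/4096,65/512,33/256,17/128,9/64,5/32,3/16,1/4,1/2,1 } → simplest 1037/8192
BRRRBRRRRRRBBRB: Left { 0,1/8,129/1024,259/2048,1037/8192 }, Right { 519/4096,65/512,33/256,17/128,9/64,5/32,3/16,1/4,1/2,1 } → simplest 2075/16384

2075/16384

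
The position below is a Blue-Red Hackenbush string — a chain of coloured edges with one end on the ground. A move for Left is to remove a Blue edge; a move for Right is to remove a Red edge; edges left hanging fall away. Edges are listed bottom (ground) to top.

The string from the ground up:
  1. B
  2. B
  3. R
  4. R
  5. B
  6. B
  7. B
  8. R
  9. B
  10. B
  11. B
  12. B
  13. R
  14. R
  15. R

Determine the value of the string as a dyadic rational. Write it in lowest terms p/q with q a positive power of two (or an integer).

12017/8192

Build g(s[:k]) for k = 1..15, string s = B B R R B B B R B B B B R R R.
B: Left { 0 }, Right {  } => simplest 1
BB: Left { 0,1 }, Right {  } => simplest 2
BBR: Left { 0,1 }, Right { 2 } => simplest 3/2
BBRR: Left { 0,1 }, Right { 3/2,2 } => simplest 5/4
BBRRB: Left { 0,1,5/4 }, Right { 3/2,2 } => simplest 11/8
BBRRBB: Left { 0,1,5/4,11/8 }, Right { 3/2,2 } => simplest 23/16
BBRRBBB: Left { 0,1,5/4,11/8,23/16 }, Right { 3/2,2 } => simplest 47/32
BBRRBBBR: Left { 0,1,5/4,11/8,23/16 }, Right { 47/32,3/2,2 } => simplest 93/64
BBRRBBBRB: Left { 0,1,5/4,11/8,23/16,93/64 }, Right { 47/32,3/2,2 } => simplest 187/128
BBRRBBBRBB: Left { 0,1,5/4,11/8,23/16,93/64,187/128 }, Right { 47/32,3/2,2 } => simplest 375/256
BBRRBBBRBBB: Left { 0,1,5/4,11/8,23/16,93/64,187/128,375/256 }, Right { 47/32,3/2,2 } => simplest 751/512
BBRRBBBRBBBB: Left { 0,1,5/4,11/8,23/16,93/64,187/128,375/256,751/512 }, Right { 47/32,3/2,2 } => simplest 1503/1024
BBRRBBBRBBBBR: Left { 0,1,5/4,11/8,23/16,93/64,187/128,375/256,751/512 }, Right { 1503/1024,47/32,3/2,2 } => simplest 3005/2048
BBRRBBBRBBBBRR: Left { 0,1,5/4,11/8,23/16,93/64,187/128,375/256,751/512 }, Right { 3005/2048,1503/1024,47/32,3/2,2 } => simplest 6009/4096
BBRRBBBRBBBBRRR: Left { 0,1,5/4,11/8,23/16,93/64,187/128,375/256,751/512 }, Right { 6009/4096,3005/2048,1503/1024,47/32,3/2,2 } => simplest 12017/8192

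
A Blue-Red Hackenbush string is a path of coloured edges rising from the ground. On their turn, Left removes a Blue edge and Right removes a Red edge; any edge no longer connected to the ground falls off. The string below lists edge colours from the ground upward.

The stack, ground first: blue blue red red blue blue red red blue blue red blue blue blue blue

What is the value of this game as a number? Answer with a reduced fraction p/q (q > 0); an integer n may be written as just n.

b: Left { 0 }, Right { ∅ } = simplest 1
bb: Left { 0; 1 }, Right { ∅ } = simplest 2
bbr: Left { 0; 1 }, Right { 2 } = simplest 3/2
bbrr: Left { 0; 1 }, Right { 3/2; 2 } = simplest 5/4
bbrrb: Left { 0; 1; 5/4 }, Right { 3/2; 2 } = simplest 11/8
bbrrbb: Left { 0; 1; 5/4; 11/8 }, Right { 3/2; 2 } = simplest 23/16
bbrrbbr: Left { 0; 1; 5/4; 11/8 }, Right { 23/16; 3/2; 2 } = simplest 45/32
bbrrbbrr: Left { 0; 1; 5/4; 11/8 }, Right { 45/32; 23/16; 3/2; 2 } = simplest 89/64
bbrrbbrrb: Left { 0; 1; 5/4; 11/8; 89/64 }, Right { 45/32; 23/16; 3/2; 2 } = simplest 179/128
bbrrbbrrbb: Left { 0; 1; 5/4; 11/8; 89/64; 179/128 }, Right { 45/32; 23/16; 3/2; 2 } = simplest 359/256
bbrrbbrrbbr: Left { 0; 1; 5/4; 11/8; 89/64; 179/128 }, Right { 359/256; 45/32; 23/16; 3/2; 2 } = simplest 717/512
bbrrbbrrbbrb: Left { 0; 1; 5/4; 11/8; 89/64; 179/128; 717/512 }, Right { 359/256; 45/32; 23/16; 3/2; 2 } = simplest 1435/1024
bbrrbbrrbbrbb: Left { 0; 1; 5/4; 11/8; 89/64; 179/128; 717/512; 1435/1024 }, Right { 359/256; 45/32; 23/16; 3/2; 2 } = simplest 2871/2048
bbrrbbrrbbrbbb: Left { 0; 1; 5/4; 11/8; 89/64; 179/128; 717/512; 1435/1024; 2871/2048 }, Right { 359/256; 45/32; 23/16; 3/2; 2 } = simplest 5743/4096
bbrrbbrrbbrbbbb: Left { 0; 1; 5/4; 11/8; 89/64; 179/128; 717/512; 1435/1024; 2871/2048; 5743/4096 }, Right { 359/256; 45/32; 23/16; 3/2; 2 } = simplest 11487/8192

11487/8192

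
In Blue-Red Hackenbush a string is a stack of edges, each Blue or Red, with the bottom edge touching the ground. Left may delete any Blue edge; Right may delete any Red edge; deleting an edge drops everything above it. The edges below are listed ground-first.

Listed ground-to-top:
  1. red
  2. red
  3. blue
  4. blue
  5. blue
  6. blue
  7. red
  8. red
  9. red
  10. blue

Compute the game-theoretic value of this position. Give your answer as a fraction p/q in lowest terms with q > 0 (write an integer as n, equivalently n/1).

r: Left { ∅ }, Right { 0 } => simplest -1
rr: Left { ∅ }, Right { -1,0 } => simplest -2
rrb: Left { -2 }, Right { -1,0 } => simplest -3/2
rrbb: Left { -2,-3/2 }, Right { -1,0 } => simplest -5/4
rrbbb: Left { -2,-3/2,-5/4 }, Right { -1,0 } => simplest -9/8
rrbbbb: Left { -2,-3/2,-5/4,-9/8 }, Right { -1,0 } => simplest -17/16
rrbbbbr: Left { -2,-3/2,-5/4,-9/8 }, Right { -17/16,-1,0 } => simplest -35/32
rrbbbbrr: Left { -2,-3/2,-5/4,-9/8 }, Right { -35/32,-17/16,-1,0 } => simplest -71/64
rrbbbbrrr: Left { -2,-3/2,-5/4,-9/8 }, Right { -71/64,-35/32,-17/16,-1,0 } => simplest -143/128
rrbbbbrrrb: Left { -2,-3/2,-5/4,-9/8,-143/128 }, Right { -71/64,-35/32,-17/16,-1,0 } => simplest -285/256

-285/256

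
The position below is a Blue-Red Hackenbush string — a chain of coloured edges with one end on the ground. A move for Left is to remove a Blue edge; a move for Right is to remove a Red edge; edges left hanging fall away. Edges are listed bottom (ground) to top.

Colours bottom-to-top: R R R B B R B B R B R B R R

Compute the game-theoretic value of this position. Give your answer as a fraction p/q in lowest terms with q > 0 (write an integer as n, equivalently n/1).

-4695/2048

Recurse on prefixes of the 14-edge string R R R B B R B B R B R B R R:
R: Left { none }, Right { 0 } — simplest -1
RR: Left { none }, Right { -1 0 } — simplest -2
RRR: Left { none }, Right { -2 -1 0 } — simplest -3
RRRB: Left { -3 }, Right { -2 -1 0 } — simplest -5/2
RRRBB: Left { -3 -5/2 }, Right { -2 -1 0 } — simplest -9/4
RRRBBR: Left { -3 -5/2 }, Right { -9/4 -2 -1 0 } — simplest -19/8
RRRBBRB: Left { -3 -5/2 -19/8 }, Right { -9/4 -2 -1 0 } — simplest -37/16
RRRBBRBB: Left { -3 -5/2 -19/8 -37/16 }, Right { -9/4 -2 -1 0 } — simplest -73/32
RRRBBRBBR: Left { -3 -5/2 -19/8 -37/16 }, Right { -73/32 -9/4 -2 -1 0 } — simplest -147/64
RRRBBRBBRB: Left { -3 -5/2 -19/8 -37/16 -147/64 }, Right { -73/32 -9/4 -2 -1 0 } — simplest -293/128
RRRBBRBBRBR: Left { -3 -5/2 -19/8 -37/16 -147/64 }, Right { -293/128 -73/32 -9/4 -2 -1 0 } — simplest -587/256
RRRBBRBBRBRB: Left { -3 -5/2 -19/8 -37/16 -147/64 -587/256 }, Right { -293/128 -73/32 -9/4 -2 -1 0 } — simplest -1173/512
RRRBBRBBRBRBR: Left { -3 -5/2 -19/8 -37/16 -147/64 -587/256 }, Right { -1173/512 -293/128 -73/32 -9/4 -2 -1 0 } — simplest -2347/1024
RRRBBRBBRBRBRR: Left { -3 -5/2 -19/8 -37/16 -147/64 -587/256 }, Right { -2347/1024 -1173/512 -293/128 -73/32 -9/4 -2 -1 0 } — simplest -4695/2048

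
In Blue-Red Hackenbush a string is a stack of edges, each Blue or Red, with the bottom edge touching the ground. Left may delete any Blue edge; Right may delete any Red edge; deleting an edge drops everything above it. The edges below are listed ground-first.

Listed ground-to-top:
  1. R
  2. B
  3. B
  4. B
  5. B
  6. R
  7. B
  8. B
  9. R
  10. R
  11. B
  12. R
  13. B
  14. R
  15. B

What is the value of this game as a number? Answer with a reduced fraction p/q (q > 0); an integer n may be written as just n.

-1237/16384

edge 1 of 15 (R): { — | 0 } gives -1
edge 2 of 15 (B): { -1 | 0 } gives -1/2
edge 3 of 15 (B): { -1 -1/2 | 0 } gives -1/4
edge 4 of 15 (B): { -1 -1/2 -1/4 | 0 } gives -1/8
edge 5 of 15 (B): { -1 -1/2 -1/4 -1/8 | 0 } gives -1/16
edge 6 of 15 (R): { -1 -1/2 -1/4 -1/8 | -1/16 0 } gives -3/32
edge 7 of 15 (B): { -1 -1/2 -1/4 -1/8 -3/32 | -1/16 0 } gives -5/64
edge 8 of 15 (B): { -1 -1/2 -1/4 -1/8 -3/32 -5/64 | -1/16 0 } gives -9/128
edge 9 of 15 (R): { -1 -1/2 -1/4 -1/8 -3/32 -5/64 | -9/128 -1/16 0 } gives -19/256
edge 10 of 15 (R): { -1 -1/2 -1/4 -1/8 -3/32 -5/64 | -19/256 -9/128 -1/16 0 } gives -39/512
edge 11 of 15 (B): { -1 -1/2 -1/4 -1/8 -3/32 -5/64 -39/512 | -19/256 -9/128 -1/16 0 } gives -77/1024
edge 12 of 15 (R): { -1 -1/2 -1/4 -1/8 -3/32 -5/64 -39/512 | -77/1024 -19/256 -9/128 -1/16 0 } gives -155/2048
edge 13 of 15 (B): { -1 -1/2 -1/4 -1/8 -3/32 -5/64 -39/512 -155/2048 | -77/1024 -19/256 -9/128 -1/16 0 } gives -309/4096
edge 14 of 15 (R): { -1 -1/2 -1/4 -1/8 -3/32 -5/64 -39/512 -155/2048 | -309/4096 -77/1024 -19/256 -9/128 -1/16 0 } gives -619/8192
edge 15 of 15 (B): { -1 -1/2 -1/4 -1/8 -3/32 -5/64 -39/512 -155/2048 -619/8192 | -309/4096 -77/1024 -19/256 -9/128 -1/16 0 } gives -1237/16384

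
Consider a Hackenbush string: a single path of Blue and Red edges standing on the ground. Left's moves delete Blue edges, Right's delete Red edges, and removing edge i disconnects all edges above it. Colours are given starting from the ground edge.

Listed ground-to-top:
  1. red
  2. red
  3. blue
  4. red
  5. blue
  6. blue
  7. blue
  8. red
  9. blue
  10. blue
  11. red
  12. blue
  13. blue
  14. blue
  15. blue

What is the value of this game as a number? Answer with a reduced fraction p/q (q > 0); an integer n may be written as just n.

-12577/8192

edge 1 of 15 (red): { · | 0 } — -1
edge 2 of 15 (red): { · | -1; 0 } — -2
edge 3 of 15 (blue): { -2 | -1; 0 } — -3/2
edge 4 of 15 (red): { -2 | -3/2; -1; 0 } — -7/4
edge 5 of 15 (blue): { -2; -7/4 | -3/2; -1; 0 } — -13/8
edge 6 of 15 (blue): { -2; -7/4; -13/8 | -3/2; -1; 0 } — -25/16
edge 7 of 15 (blue): { -2; -7/4; -13/8; -25/16 | -3/2; -1; 0 } — -49/32
edge 8 of 15 (red): { -2; -7/4; -13/8; -25/16 | -49/32; -3/2; -1; 0 } — -99/64
edge 9 of 15 (blue): { -2; -7/4; -13/8; -25/16; -99/64 | -49/32; -3/2; -1; 0 } — -197/128
edge 10 of 15 (blue): { -2; -7/4; -13/8; -25/16; -99/64; -197/128 | -49/32; -3/2; -1; 0 } — -393/256
edge 11 of 15 (red): { -2; -7/4; -13/8; -25/16; -99/64; -197/128 | -393/256; -49/32; -3/2; -1; 0 } — -787/512
edge 12 of 15 (blue): { -2; -7/4; -13/8; -25/16; -99/64; -197/128; -787/512 | -393/256; -49/32; -3/2; -1; 0 } — -1573/1024
edge 13 of 15 (blue): { -2; -7/4; -13/8; -25/16; -99/64; -197/128; -787/512; -1573/1024 | -393/256; -49/32; -3/2; -1; 0 } — -3145/2048
edge 14 of 15 (blue): { -2; -7/4; -13/8; -25/16; -99/64; -197/128; -787/512; -1573/1024; -3145/2048 | -393/256; -49/32; -3/2; -1; 0 } — -6289/4096
edge 15 of 15 (blue): { -2; -7/4; -13/8; -25/16; -99/64; -197/128; -787/512; -1573/1024; -3145/2048; -6289/4096 | -393/256; -49/32; -3/2; -1; 0 } — -12577/8192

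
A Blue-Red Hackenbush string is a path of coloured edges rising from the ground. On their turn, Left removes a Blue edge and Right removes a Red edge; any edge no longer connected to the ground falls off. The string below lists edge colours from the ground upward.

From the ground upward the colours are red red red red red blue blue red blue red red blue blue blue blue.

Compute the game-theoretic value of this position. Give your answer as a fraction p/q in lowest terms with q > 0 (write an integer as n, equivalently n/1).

v(r) = { · | 0 } ⇒ -1
v(rr) = { · | -1 0 } ⇒ -2
v(rrr) = { · | -2 -1 0 } ⇒ -3
v(rrrr) = { · | -3 -2 -1 0 } ⇒ -4
v(rrrrr) = { · | -4 -3 -2 -1 0 } ⇒ -5
v(rrrrrb) = { -5 | -4 -3 -2 -1 0 } ⇒ -9/2
v(rrrrrbb) = { -5 -9/2 | -4 -3 -2 -1 0 } ⇒ -17/4
v(rrrrrbbr) = { -5 -9/2 | -17/4 -4 -3 -2 -1 0 } ⇒ -35/8
v(rrrrrbbrb) = { -5 -9/2 -35/8 | -17/4 -4 -3 -2 -1 0 } ⇒ -69/16
v(rrrrrbbrbr) = { -5 -9/2 -35/8 | -69/16 -17/4 -4 -3 -2 -1 0 } ⇒ -139/32
v(rrrrrbbrbrr) = { -5 -9/2 -35/8 | -139/32 -69/16 -17/4 -4 -3 -2 -1 0 } ⇒ -279/64
v(rrrrrbbrbrrb) = { -5 -9/2 -35/8 -279/64 | -139/32 -69/16 -17/4 -4 -3 -2 -1 0 } ⇒ -557/128
v(rrrrrbbrbrrbb) = { -5 -9/2 -35/8 -279/64 -557/128 | -139/32 -69/16 -17/4 -4 -3 -2 -1 0 } ⇒ -1113/256
v(rrrrrbbrbrrbbb) = { -5 -9/2 -35/8 -279/64 -557/128 -1113/256 | -139/32 -69/16 -17/4 -4 -3 -2 -1 0 } ⇒ -2225/512
v(rrrrrbbrbrrbbbb) = { -5 -9/2 -35/8 -279/64 -557/128 -1113/256 -2225/512 | -139/32 -69/16 -17/4 -4 -3 -2 -1 0 } ⇒ -4449/1024

-4449/1024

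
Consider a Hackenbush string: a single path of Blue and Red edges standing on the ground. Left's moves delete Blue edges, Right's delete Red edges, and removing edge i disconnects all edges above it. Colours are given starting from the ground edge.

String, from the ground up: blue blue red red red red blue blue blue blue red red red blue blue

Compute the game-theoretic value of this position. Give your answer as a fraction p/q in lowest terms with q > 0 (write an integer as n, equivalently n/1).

9159/8192

Recurse on prefixes of the 15-edge string blue blue red red red red blue blue blue blue red red red blue blue:
1 of 15 · b · max L 0 · min R +∞ = 1
2 of 15 · bb · max L 1 · min R +∞ = 2
3 of 15 · bbr · max L 1 · min R 2 = 3/2
4 of 15 · bbrr · max L 1 · min R 3/2 = 5/4
5 of 15 · bbrrr · max L 1 · min R 5/4 = 9/8
6 of 15 · bbrrrr · max L 1 · min R 9/8 = 17/16
7 of 15 · bbrrrrb · max L 17/16 · min R 9/8 = 35/32
8 of 15 · bbrrrrbb · max L 35/32 · min R 9/8 = 71/64
9 of 15 · bbrrrrbbb · max L 71/64 · min R 9/8 = 143/128
10 of 15 · bbrrrrbbbb · max L 143/128 · min R 9/8 = 287/256
11 of 15 · bbrrrrbbbbr · max L 143/128 · min R 287/256 = 573/512
12 of 15 · bbrrrrbbbbrr · max L 143/128 · min R 573/512 = 1145/1024
13 of 15 · bbrrrrbbbbrrr · max L 143/128 · min R 1145/1024 = 2289/2048
14 of 15 · bbrrrrbbbbrrrb · max L 2289/2048 · min R 1145/1024 = 4579/4096
15 of 15 · bbrrrrbbbbrrrbb · max L 4579/4096 · min R 1145/1024 = 9159/8192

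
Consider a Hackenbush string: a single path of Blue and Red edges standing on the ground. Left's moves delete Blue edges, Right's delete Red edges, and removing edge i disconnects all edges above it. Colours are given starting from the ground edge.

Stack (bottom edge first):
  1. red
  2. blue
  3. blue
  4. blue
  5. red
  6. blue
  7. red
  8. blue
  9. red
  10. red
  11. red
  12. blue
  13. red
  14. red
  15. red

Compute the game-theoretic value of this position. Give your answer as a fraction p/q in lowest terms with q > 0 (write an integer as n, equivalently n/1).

-2799/16384

step 1: add red to get r; options L={ none } R={ 0 } => -1
step 2: add blue to get rb; options L={ -1 } R={ 0 } => -1/2
step 3: add blue to get rbb; options L={ -1,-1/2 } R={ 0 } => -1/4
step 4: add blue to get rbbb; options L={ -1,-1/2,-1/4 } R={ 0 } => -1/8
step 5: add red to get rbbbr; options L={ -1,-1/2,-1/4 } R={ -1/8,0 } => -3/16
step 6: add blue to get rbbbrb; options L={ -1,-1/2,-1/4,-3/16 } R={ -1/8,0 } => -5/32
step 7: add red to get rbbbrbr; options L={ -1,-1/2,-1/4,-3/16 } R={ -5/32,-1/8,0 } => -11/64
step 8: add blue to get rbbbrbrb; options L={ -1,-1/2,-1/4,-3/16,-11/64 } R={ -5/32,-1/8,0 } => -21/128
step 9: add red to get rbbbrbrbr; options L={ -1,-1/2,-1/4,-3/16,-11/64 } R={ -21/128,-5/32,-1/8,0 } => -43/256
step 10: add red to get rbbbrbrbrr; options L={ -1,-1/2,-1/4,-3/16,-11/64 } R={ -43/256,-21/128,-5/32,-1/8,0 } => -87/512
step 11: add red to get rbbbrbrbrrr; options L={ -1,-1/2,-1/4,-3/16,-11/64 } R={ -87/512,-43/256,-21/128,-5/32,-1/8,0 } => -175/1024
step 12: add blue to get rbbbrbrbrrrb; options L={ -1,-1/2,-1/4,-3/16,-11/64,-175/1024 } R={ -87/512,-43/256,-21/128,-5/32,-1/8,0 } => -349/2048
step 13: add red to get rbbbrbrbrrrbr; options L={ -1,-1/2,-1/4,-3/16,-11/64,-175/1024 } R={ -349/2048,-87/512,-43/256,-21/128,-5/32,-1/8,0 } => -699/4096
step 14: add red to get rbbbrbrbrrrbrr; options L={ -1,-1/2,-1/4,-3/16,-11/64,-175/1024 } R={ -699/4096,-349/2048,-87/512,-43/256,-21/128,-5/32,-1/8,0 } => -1399/8192
step 15: add red to get rbbbrbrbrrrbrrr; options L={ -1,-1/2,-1/4,-3/16,-11/64,-175/1024 } R={ -1399/8192,-699/4096,-349/2048,-87/512,-43/256,-21/128,-5/32,-1/8,0 } => -2799/16384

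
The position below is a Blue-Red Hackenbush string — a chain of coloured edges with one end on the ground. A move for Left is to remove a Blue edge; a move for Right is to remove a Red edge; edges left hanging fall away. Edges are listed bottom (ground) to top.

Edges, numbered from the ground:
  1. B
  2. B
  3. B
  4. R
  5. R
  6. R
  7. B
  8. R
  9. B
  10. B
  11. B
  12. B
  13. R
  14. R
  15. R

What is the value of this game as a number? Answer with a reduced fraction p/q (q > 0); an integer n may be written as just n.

Prefix values for B B B R R R B R B B B B R R R via {L|R} + simplicity:
step 1: add B to get B; options L={ 0 } R={ (no moves) } ⇒ 1
step 2: add B to get BB; options L={ 0, 1 } R={ (no moves) } ⇒ 2
step 3: add B to get BBB; options L={ 0, 1, 2 } R={ (no moves) } ⇒ 3
step 4: add R to get BBBR; options L={ 0, 1, 2 } R={ 3 } ⇒ 5/2
step 5: add R to get BBBRR; options L={ 0, 1, 2 } R={ 5/2, 3 } ⇒ 9/4
step 6: add R to get BBBRRR; options L={ 0, 1, 2 } R={ 9/4, 5/2, 3 } ⇒ 17/8
step 7: add B to get BBBRRRB; options L={ 0, 1, 2, 17/8 } R={ 9/4, 5/2, 3 } ⇒ 35/16
step 8: add R to get BBBRRRBR; options L={ 0, 1, 2, 17/8 } R={ 35/16, 9/4, 5/2, 3 } ⇒ 69/32
step 9: add B to get BBBRRRBRB; options L={ 0, 1, 2, 17/8, 69/32 } R={ 35/16, 9/4, 5/2, 3 } ⇒ 139/64
step 10: add B to get BBBRRRBRBB; options L={ 0, 1, 2, 17/8, 69/32, 139/64 } R={ 35/16, 9/4, 5/2, 3 } ⇒ 279/128
step 11: add B to get BBBRRRBRBBB; options L={ 0, 1, 2, 17/8, 69/32, 139/64, 279/128 } R={ 35/16, 9/4, 5/2, 3 } ⇒ 559/256
step 12: add B to get BBBRRRBRBBBB; options L={ 0, 1, 2, 17/8, 69/32, 139/64, 279/128, 559/256 } R={ 35/16, 9/4, 5/2, 3 } ⇒ 1119/512
step 13: add R to get BBBRRRBRBBBBR; options L={ 0, 1, 2, 17/8, 69/32, 139/64, 279/128, 559/256 } R={ 1119/512, 35/16, 9/4, 5/2, 3 } ⇒ 2237/1024
step 14: add R to get BBBRRRBRBBBBRR; options L={ 0, 1, 2, 17/8, 69/32, 139/64, 279/128, 559/256 } R={ 2237/1024, 1119/512, 35/16, 9/4, 5/2, 3 } ⇒ 4473/2048
step 15: add R to get BBBRRRBRBBBBRRR; options L={ 0, 1, 2, 17/8, 69/32, 139/64, 279/128, 559/256 } R={ 4473/2048, 2237/1024, 1119/512, 35/16, 9/4, 5/2, 3 } ⇒ 8945/4096

8945/4096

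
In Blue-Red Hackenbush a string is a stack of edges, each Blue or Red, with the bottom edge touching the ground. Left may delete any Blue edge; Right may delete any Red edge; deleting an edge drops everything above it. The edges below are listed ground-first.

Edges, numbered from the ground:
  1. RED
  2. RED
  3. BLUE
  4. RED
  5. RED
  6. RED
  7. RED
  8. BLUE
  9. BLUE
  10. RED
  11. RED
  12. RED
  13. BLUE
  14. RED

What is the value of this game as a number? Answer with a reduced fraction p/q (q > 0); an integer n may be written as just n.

step 1: add RED to get R; options L={ · } R={ 0 } → -1
step 2: add RED to get RR; options L={ · } R={ -1; 0 } → -2
step 3: add BLUE to get RRB; options L={ -2 } R={ -1; 0 } → -3/2
step 4: add RED to get RRBR; options L={ -2 } R={ -3/2; -1; 0 } → -7/4
step 5: add RED to get RRBRR; options L={ -2 } R={ -7/4; -3/2; -1; 0 } → -15/8
step 6: add RED to get RRBRRR; options L={ -2 } R={ -15/8; -7/4; -3/2; -1; 0 } → -31/16
step 7: add RED to get RRBRRRR; options L={ -2 } R={ -31/16; -15/8; -7/4; -3/2; -1; 0 } → -63/32
step 8: add BLUE to get RRBRRRRB; options L={ -2; -63/32 } R={ -31/16; -15/8; -7/4; -3/2; -1; 0 } → -125/64
step 9: add BLUE to get RRBRRRRBB; options L={ -2; -63/32; -125/64 } R={ -31/16; -15/8; -7/4; -3/2; -1; 0 } → -249/128
step 10: add RED to get RRBRRRRBBR; options L={ -2; -63/32; -125/64 } R={ -249/128; -31/16; -15/8; -7/4; -3/2; -1; 0 } → -499/256
step 11: add RED to get RRBRRRRBBRR; options L={ -2; -63/32; -125/64 } R={ -499/256; -249/128; -31/16; -15/8; -7/4; -3/2; -1; 0 } → -999/512
step 12: add RED to get RRBRRRRBBRRR; options L={ -2; -63/32; -125/64 } R={ -999/512; -499/256; -249/128; -31/16; -15/8; -7/4; -3/2; -1; 0 } → -1999/1024
step 13: add BLUE to get RRBRRRRBBRRRB; options L={ -2; -63/32; -125/64; -1999/1024 } R={ -999/512; -499/256; -249/128; -31/16; -15/8; -7/4; -3/2; -1; 0 } → -3997/2048
step 14: add RED to get RRBRRRRBBRRRBR; options L={ -2; -63/32; -125/64; -1999/1024 } R={ -3997/2048; -999/512; -499/256; -249/128; -31/16; -15/8; -7/4; -3/2; -1; 0 } → -7995/4096

-7995/4096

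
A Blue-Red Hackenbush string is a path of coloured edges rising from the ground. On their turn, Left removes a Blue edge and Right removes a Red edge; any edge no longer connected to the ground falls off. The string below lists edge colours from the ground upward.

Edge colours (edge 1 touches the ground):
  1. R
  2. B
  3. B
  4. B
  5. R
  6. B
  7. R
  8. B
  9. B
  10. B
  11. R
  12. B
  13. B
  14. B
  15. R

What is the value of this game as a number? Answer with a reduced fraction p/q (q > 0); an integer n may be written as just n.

-2595/16384

edge 1 of 15 (R): { · | 0 } = -1
edge 2 of 15 (B): { -1 | 0 } = -1/2
edge 3 of 15 (B): { -1,-1/2 | 0 } = -1/4
edge 4 of 15 (B): { -1,-1/2,-1/4 | 0 } = -1/8
edge 5 of 15 (R): { -1,-1/2,-1/4 | -1/8,0 } = -3/16
edge 6 of 15 (B): { -1,-1/2,-1/4,-3/16 | -1/8,0 } = -5/32
edge 7 of 15 (R): { -1,-1/2,-1/4,-3/16 | -5/32,-1/8,0 } = -11/64
edge 8 of 15 (B): { -1,-1/2,-1/4,-3/16,-11/64 | -5/32,-1/8,0 } = -21/128
edge 9 of 15 (B): { -1,-1/2,-1/4,-3/16,-11/64,-21/128 | -5/32,-1/8,0 } = -41/256
edge 10 of 15 (B): { -1,-1/2,-1/4,-3/16,-11/64,-21/128,-41/256 | -5/32,-1/8,0 } = -81/512
edge 11 of 15 (R): { -1,-1/2,-1/4,-3/16,-11/64,-21/128,-41/256 | -81/512,-5/32,-1/8,0 } = -163/1024
edge 12 of 15 (B): { -1,-1/2,-1/4,-3/16,-11/64,-21/128,-41/256,-163/1024 | -81/512,-5/32,-1/8,0 } = -325/2048
edge 13 of 15 (B): { -1,-1/2,-1/4,-3/16,-11/64,-21/128,-41/256,-163/1024,-325/2048 | -81/512,-5/32,-1/8,0 } = -649/4096
edge 14 of 15 (B): { -1,-1/2,-1/4,-3/16,-11/64,-21/128,-41/256,-163/1024,-325/2048,-649/4096 | -81/512,-5/32,-1/8,0 } = -1297/8192
edge 15 of 15 (R): { -1,-1/2,-1/4,-3/16,-11/64,-21/128,-41/256,-163/1024,-325/2048,-649/4096 | -1297/8192,-81/512,-5/32,-1/8,0 } = -2595/16384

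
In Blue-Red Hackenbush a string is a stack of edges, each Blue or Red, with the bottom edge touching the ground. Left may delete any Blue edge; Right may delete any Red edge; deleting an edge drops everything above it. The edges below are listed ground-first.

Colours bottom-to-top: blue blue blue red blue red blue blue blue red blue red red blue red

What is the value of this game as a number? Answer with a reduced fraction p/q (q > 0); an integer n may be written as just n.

11173/4096

Recurse on prefixes of the 15-edge string blue blue blue red blue red blue blue blue red blue red red blue red:
v_1 [b]  L=[0]  R=[]  -> 1
v_2 [bb]  L=[0, 1]  R=[]  -> 2
v_3 [bbb]  L=[0, 1, 2]  R=[]  -> 3
v_4 [bbbr]  L=[0, 1, 2]  R=[3]  -> 5/2
v_5 [bbbrb]  L=[0, 1, 2, 5/2]  R=[3]  -> 11/4
v_6 [bbbrbr]  L=[0, 1, 2, 5/2]  R=[11/4, 3]  -> 21/8
v_7 [bbbrbrb]  L=[0, 1, 2, 5/2, 21/8]  R=[11/4, 3]  -> 43/16
v_8 [bbbrbrbb]  L=[0, 1, 2, 5/2, 21/8, 43/16]  R=[11/4, 3]  -> 87/32
v_9 [bbbrbrbbb]  L=[0, 1, 2, 5/2, 21/8, 43/16, 87/32]  R=[11/4, 3]  -> 175/64
v_10 [bbbrbrbbbr]  L=[0, 1, 2, 5/2, 21/8, 43/16, 87/32]  R=[175/64, 11/4, 3]  -> 349/128
v_11 [bbbrbrbbbrb]  L=[0, 1, 2, 5/2, 21/8, 43/16, 87/32, 349/128]  R=[175/64, 11/4, 3]  -> 699/256
v_12 [bbbrbrbbbrbr]  L=[0, 1, 2, 5/2, 21/8, 43/16, 87/32, 349/128]  R=[699/256, 175/64, 11/4, 3]  -> 1397/512
v_13 [bbbrbrbbbrbrr]  L=[0, 1, 2, 5/2, 21/8, 43/16, 87/32, 349/128]  R=[1397/512, 699/256, 175/64, 11/4, 3]  -> 2793/1024
v_14 [bbbrbrbbbrbrrb]  L=[0, 1, 2, 5/2, 21/8, 43/16, 87/32, 349/128, 2793/1024]  R=[1397/512, 699/256, 175/64, 11/4, 3]  -> 5587/2048
v_15 [bbbrbrbbbrbrrbr]  L=[0, 1, 2, 5/2, 21/8, 43/16, 87/32, 349/128, 2793/1024]  R=[5587/2048, 1397/512, 699/256, 175/64, 11/4, 3]  -> 11173/4096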